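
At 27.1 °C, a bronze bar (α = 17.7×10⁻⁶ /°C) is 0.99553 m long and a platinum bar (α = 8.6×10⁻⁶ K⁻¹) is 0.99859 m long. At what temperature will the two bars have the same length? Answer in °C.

T = 365.9 °C

L₁(1 + α₁ΔT) = L₂(1 + α₂ΔT) ⇒ ΔT = (L₂ − L₁)/(α₁L₁ − α₂L₂)
L₂ − L₁ = 0.99859 − 0.99553 = 3.06×10⁻³ m
α₁L₁ − α₂L₂ = 17.7×10⁻⁶×0.99553 − 8.6×10⁻⁶×0.99859 = 9.033007×10⁻⁶ m/K
ΔT = 3.06×10⁻³ / 9.033007×10⁻⁶ = 338.758 K
T = 27.1 + 338.758 = 365.858 °C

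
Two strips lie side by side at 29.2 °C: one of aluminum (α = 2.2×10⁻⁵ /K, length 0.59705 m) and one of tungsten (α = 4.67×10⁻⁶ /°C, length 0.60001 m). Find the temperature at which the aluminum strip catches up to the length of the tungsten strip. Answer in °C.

Equal length when α₁L₁ΔT − α₂L₂ΔT = L₂ − L₁ = 2.96×10⁻³ m
α₁L₁ = 1.31351×10⁻⁵, α₂L₂ = 2.8020467×10⁻⁶ → Δ(αL) = 1.03330533×10⁻⁵ m/K
ΔT = 2.96×10⁻³ / 1.03330533×10⁻⁵ = 286.459 K, so T = 29.2 + 286.459 = 315.659 °C

T = 315.7 °C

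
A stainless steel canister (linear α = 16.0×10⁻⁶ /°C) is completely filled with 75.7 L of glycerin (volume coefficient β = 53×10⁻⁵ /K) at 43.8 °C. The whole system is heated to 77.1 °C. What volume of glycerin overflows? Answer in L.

The canister also expands: β_container ≈ 3α = 4.8×10⁻⁵ /K
Net overflow = V₀(β_liq − 3α_cont)ΔT
β − 3α = 5.30×10⁻⁴ − 4.8×10⁻⁵ = 4.82×10⁻⁴ /K; ΔT = 33.3 K
ΔV = 75.7 × 4.82×10⁻⁴ × 33.3 = 1.22 L

1.22 L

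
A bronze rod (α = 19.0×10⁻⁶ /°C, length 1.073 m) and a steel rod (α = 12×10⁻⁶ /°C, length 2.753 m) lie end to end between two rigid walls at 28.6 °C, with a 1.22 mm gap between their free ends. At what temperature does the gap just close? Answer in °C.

T = 51.4 °C

Gap closes when ΔL₁ + ΔL₂ = 1.22 mm = 1.22×10⁻³ m
(α₁L₁ + α₂L₂)ΔT = g
α₁L₁ + α₂L₂ = 19.0×10⁻⁶×1.073 + 12×10⁻⁶×2.753 = 5.3423×10⁻⁵ m/K
ΔT = 1.22×10⁻³ / 5.3423×10⁻⁵ = 22.837 K
T = 28.6 + 22.837 = 51.437 °C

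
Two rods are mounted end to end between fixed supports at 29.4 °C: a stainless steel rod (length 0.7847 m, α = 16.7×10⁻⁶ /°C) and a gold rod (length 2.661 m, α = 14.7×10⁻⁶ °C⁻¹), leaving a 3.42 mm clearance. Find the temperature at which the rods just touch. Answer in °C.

T = 94.9 °C

Gap closes when ΔL₁ + ΔL₂ = 3.42 mm = 3.42×10⁻³ m
(α₁L₁ + α₂L₂)ΔT = g
α₁L₁ + α₂L₂ = 16.7×10⁻⁶×0.7847 + 14.7×10⁻⁶×2.661 = 5.222119×10⁻⁵ m/K
ΔT = 3.42×10⁻³ / 5.222119×10⁻⁵ = 65.491 K
T = 29.4 + 65.491 = 94.891 °C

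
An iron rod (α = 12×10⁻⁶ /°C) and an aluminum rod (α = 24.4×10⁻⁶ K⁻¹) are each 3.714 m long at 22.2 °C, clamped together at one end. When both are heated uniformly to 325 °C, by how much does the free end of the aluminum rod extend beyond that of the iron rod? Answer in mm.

13.9 mm

ΔT = 302.8 K
iron: ΔL = 12×10⁻⁶ × 3.714 m × 302.8 = 1.3495×10⁻² m = 13.495 mm
aluminum: ΔL = 24.4×10⁻⁶ × 3.714 m × 302.8 = 2.7440×10⁻² m = 27.440 mm
difference = 27.440 − 13.495 = 13.945 mm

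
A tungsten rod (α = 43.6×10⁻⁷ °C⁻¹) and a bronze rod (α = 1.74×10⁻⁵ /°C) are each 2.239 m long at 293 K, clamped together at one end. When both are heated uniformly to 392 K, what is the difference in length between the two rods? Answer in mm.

ΔT = 99 K
tungsten: ΔL = 43.6×10⁻⁷ × 2.239 m × 99 = 9.6644×10⁻⁴ m = 0.96644 mm
bronze: ΔL = 1.74×10⁻⁵ × 2.239 m × 99 = 3.8569×10⁻³ m = 3.8569 mm
difference = 3.8569 − 0.96644 = 2.89046 mm

2.89 mm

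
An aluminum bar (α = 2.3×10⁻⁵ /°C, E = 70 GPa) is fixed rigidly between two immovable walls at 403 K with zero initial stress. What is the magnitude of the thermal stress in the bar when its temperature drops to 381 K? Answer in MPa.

σ = 35.4 MPa

Fully constrained: the free strain ε = αΔT is blocked, so σ = Eε = EαΔT.
|ΔT| = 22 K
σ = 70.0×10⁹ × 2.3×10⁻⁵ × 22 = 3.54×10⁷ Pa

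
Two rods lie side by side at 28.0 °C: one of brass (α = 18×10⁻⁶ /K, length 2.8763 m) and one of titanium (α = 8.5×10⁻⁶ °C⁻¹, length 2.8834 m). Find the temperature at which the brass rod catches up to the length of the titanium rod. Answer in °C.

Equal length when α₁L₁ΔT − α₂L₂ΔT = L₂ − L₁ = 7.10×10⁻³ m
α₁L₁ = 5.17734×10⁻⁵, α₂L₂ = 2.45089×10⁻⁵ → Δ(αL) = 2.72645×10⁻⁵ m/K
ΔT = 7.10×10⁻³ / 2.72645×10⁻⁵ = 260.412 K, so T = 28.0 + 260.412 = 288.412 °C

T = 288.4 °C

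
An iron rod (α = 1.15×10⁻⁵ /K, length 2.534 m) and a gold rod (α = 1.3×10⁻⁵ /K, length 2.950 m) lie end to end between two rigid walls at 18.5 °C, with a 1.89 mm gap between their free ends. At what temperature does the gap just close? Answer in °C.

T = 46.5 °C

α₁L₁ = 2.9141×10⁻⁵ m/K, α₂L₂ = 3.835×10⁻⁵ m/K → total 6.7491×10⁻⁵ m/K
ΔT = g/(α₁L₁+α₂L₂) = 1.89×10⁻³ / 6.7491×10⁻⁵ = 28.004 K
T = 18.5 + 28.004 = 46.504 °C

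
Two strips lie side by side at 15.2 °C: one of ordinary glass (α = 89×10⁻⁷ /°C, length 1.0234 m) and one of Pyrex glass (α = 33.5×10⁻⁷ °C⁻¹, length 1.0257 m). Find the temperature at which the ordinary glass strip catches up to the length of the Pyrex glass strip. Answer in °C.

T = 420.7 °C

Equal length when α₁L₁ΔT − α₂L₂ΔT = L₂ − L₁ = 2.30×10⁻³ m
α₁L₁ = 9.10826×10⁻⁶, α₂L₂ = 3.436095×10⁻⁶ → Δ(αL) = 5.672165×10⁻⁶ m/K
ΔT = 2.30×10⁻³ / 5.672165×10⁻⁶ = 405.489 K, so T = 15.2 + 405.489 = 420.689 °C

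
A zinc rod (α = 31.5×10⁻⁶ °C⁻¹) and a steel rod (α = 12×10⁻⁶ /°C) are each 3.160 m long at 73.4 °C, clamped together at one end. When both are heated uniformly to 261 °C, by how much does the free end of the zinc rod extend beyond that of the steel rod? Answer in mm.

11.6 mm

ΔT = 187.6 K
zinc: ΔL = 31.5×10⁻⁶ × 3.160 m × 187.6 = 1.8674×10⁻² m = 18.674 mm
steel: ΔL = 12×10⁻⁶ × 3.160 m × 187.6 = 7.1138×10⁻³ m = 7.1138 mm
difference = 18.674 − 7.1138 = 11.5602 mm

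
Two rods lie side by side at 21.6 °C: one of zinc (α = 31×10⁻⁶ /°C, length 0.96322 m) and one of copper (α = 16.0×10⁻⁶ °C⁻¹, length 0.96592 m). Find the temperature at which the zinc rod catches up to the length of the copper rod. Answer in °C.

L₁(1 + α₁ΔT) = L₂(1 + α₂ΔT) ⇒ ΔT = (L₂ − L₁)/(α₁L₁ − α₂L₂)
L₂ − L₁ = 0.96592 − 0.96322 = 2.70×10⁻³ m
α₁L₁ − α₂L₂ = 31×10⁻⁶×0.96322 − 16.0×10⁻⁶×0.96592 = 1.44051×10⁻⁵ m/K
ΔT = 2.70×10⁻³ / 1.44051×10⁻⁵ = 187.434 K
T = 21.6 + 187.434 = 209.034 °C

T = 209.0 °C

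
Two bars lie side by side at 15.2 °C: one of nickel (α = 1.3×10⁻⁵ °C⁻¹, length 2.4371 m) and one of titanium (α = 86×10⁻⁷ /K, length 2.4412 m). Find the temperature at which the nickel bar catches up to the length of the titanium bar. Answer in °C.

T = 398.8 °C

L₁(1 + α₁ΔT) = L₂(1 + α₂ΔT) ⇒ ΔT = (L₂ − L₁)/(α₁L₁ − α₂L₂)
L₂ − L₁ = 2.4412 − 2.4371 = 4.10×10⁻³ m
α₁L₁ − α₂L₂ = 1.3×10⁻⁵×2.4371 − 86×10⁻⁷×2.4412 = 1.068798×10⁻⁵ m/K
ΔT = 4.10×10⁻³ / 1.068798×10⁻⁵ = 383.609 K
T = 15.2 + 383.609 = 398.809 °C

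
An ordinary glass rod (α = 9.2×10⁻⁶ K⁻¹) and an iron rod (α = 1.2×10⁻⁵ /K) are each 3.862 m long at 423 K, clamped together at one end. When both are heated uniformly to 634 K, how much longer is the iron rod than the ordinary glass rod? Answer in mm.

2.28 mm

ΔT = 211 K
ordinary glass: ΔL = 9.2×10⁻⁶ × 3.862 m × 211 = 7.4969×10⁻³ m = 7.4969 mm
iron: ΔL = 1.2×10⁻⁵ × 3.862 m × 211 = 9.7786×10⁻³ m = 9.7786 mm
difference = 9.7786 − 7.4969 = 2.2817 mm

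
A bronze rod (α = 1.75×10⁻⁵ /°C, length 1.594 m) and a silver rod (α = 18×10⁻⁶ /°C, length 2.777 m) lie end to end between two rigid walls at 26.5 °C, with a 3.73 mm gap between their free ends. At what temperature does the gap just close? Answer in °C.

Gap closes when ΔL₁ + ΔL₂ = 3.73 mm = 3.73×10⁻³ m
(α₁L₁ + α₂L₂)ΔT = g
α₁L₁ + α₂L₂ = 1.75×10⁻⁵×1.594 + 18×10⁻⁶×2.777 = 7.7881×10⁻⁵ m/K
ΔT = 3.73×10⁻³ / 7.7881×10⁻⁵ = 47.894 K
T = 26.5 + 47.894 = 74.394 °C

T = 74.4 °C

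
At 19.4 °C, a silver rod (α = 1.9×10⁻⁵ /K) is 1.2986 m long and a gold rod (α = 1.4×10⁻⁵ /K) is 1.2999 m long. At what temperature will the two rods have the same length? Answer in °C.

Equal length when α₁L₁ΔT − α₂L₂ΔT = L₂ − L₁ = 1.30×10⁻³ m
α₁L₁ = 2.46734×10⁻⁵, α₂L₂ = 1.81986×10⁻⁵ → Δ(αL) = 6.4748×10⁻⁶ m/K
ΔT = 1.30×10⁻³ / 6.4748×10⁻⁶ = 200.778 K, so T = 19.4 + 200.778 = 220.178 °C

T = 220.2 °C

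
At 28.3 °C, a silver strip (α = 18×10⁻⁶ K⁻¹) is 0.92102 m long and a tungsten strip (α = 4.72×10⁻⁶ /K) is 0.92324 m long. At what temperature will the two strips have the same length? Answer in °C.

Equal length when α₁L₁ΔT − α₂L₂ΔT = L₂ − L₁ = 2.22×10⁻³ m
α₁L₁ = 1.657836×10⁻⁵, α₂L₂ = 4.3576928×10⁻⁶ → Δ(αL) = 1.22206672×10⁻⁵ m/K
ΔT = 2.22×10⁻³ / 1.22206672×10⁻⁵ = 181.659 K, so T = 28.3 + 181.659 = 209.959 °C

T = 210.0 °C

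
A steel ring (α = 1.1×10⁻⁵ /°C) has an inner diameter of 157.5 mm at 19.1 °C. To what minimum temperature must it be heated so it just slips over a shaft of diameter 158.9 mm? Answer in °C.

T = 827 °C

Required Δd = 158.9 − 157.5 = 1.4 mm
Δd = αd₀ΔT ⇒ ΔT = Δd/(αd₀) = 1.4 / (1.1×10⁻⁵ × 157.5) = 808.08 K
T_min = 19.1 + 808.08 = 827.18 °C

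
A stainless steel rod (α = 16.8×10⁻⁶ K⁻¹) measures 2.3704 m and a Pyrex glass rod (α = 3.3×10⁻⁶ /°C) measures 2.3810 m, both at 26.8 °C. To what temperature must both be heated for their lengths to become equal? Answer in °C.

T = 358.4 °C

Equal length when α₁L₁ΔT − α₂L₂ΔT = L₂ − L₁ = 1.06×10⁻² m
α₁L₁ = 3.982272×10⁻⁵, α₂L₂ = 7.8573×10⁻⁶ → Δ(αL) = 3.196542×10⁻⁵ m/K
ΔT = 1.06×10⁻² / 3.196542×10⁻⁵ = 331.608 K, so T = 26.8 + 331.608 = 358.408 °C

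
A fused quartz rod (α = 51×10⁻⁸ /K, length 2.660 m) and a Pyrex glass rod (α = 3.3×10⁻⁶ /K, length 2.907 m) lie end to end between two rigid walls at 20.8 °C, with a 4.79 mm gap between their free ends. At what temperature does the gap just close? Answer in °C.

α₁L₁ = 1.3566×10⁻⁶ m/K, α₂L₂ = 9.5931×10⁻⁶ m/K → total 1.09497×10⁻⁵ m/K
ΔT = g/(α₁L₁+α₂L₂) = 4.79×10⁻³ / 1.09497×10⁻⁵ = 437.45 K
T = 20.8 + 437.45 = 458.25 °C

T = 458 °C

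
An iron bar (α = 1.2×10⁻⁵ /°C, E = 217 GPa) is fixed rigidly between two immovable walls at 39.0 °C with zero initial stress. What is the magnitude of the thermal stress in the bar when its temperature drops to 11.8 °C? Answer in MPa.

Fully constrained: the free strain ε = αΔT is blocked, so σ = Eε = EαΔT.
|ΔT| = 27.2 K
σ = 217×10⁹ × 1.2×10⁻⁵ × 27.2 = 7.08×10⁷ Pa

σ = 70.8 MPa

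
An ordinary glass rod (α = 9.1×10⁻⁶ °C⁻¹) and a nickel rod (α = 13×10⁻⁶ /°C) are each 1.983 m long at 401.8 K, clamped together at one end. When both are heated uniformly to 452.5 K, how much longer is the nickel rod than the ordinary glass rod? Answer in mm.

ΔT = 50.7 K
ordinary glass: ΔL = 9.1×10⁻⁶ × 1.983 m × 50.7 = 9.1490×10⁻⁴ m = 0.91490 mm
nickel: ΔL = 13×10⁻⁶ × 1.983 m × 50.7 = 1.3070×10⁻³ m = 1.3070 mm
difference = 1.3070 − 0.91490 = 0.3921 mm

0.392 mm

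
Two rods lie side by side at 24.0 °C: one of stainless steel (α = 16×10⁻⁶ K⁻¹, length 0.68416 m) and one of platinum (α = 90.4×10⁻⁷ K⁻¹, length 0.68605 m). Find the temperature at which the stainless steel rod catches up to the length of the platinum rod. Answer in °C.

T = 422.3 °C

Equal length when α₁L₁ΔT − α₂L₂ΔT = L₂ − L₁ = 1.89×10⁻³ m
α₁L₁ = 1.094656×10⁻⁵, α₂L₂ = 6.201892×10⁻⁶ → Δ(αL) = 4.744668×10⁻⁶ m/K
ΔT = 1.89×10⁻³ / 4.744668×10⁻⁶ = 398.342 K, so T = 24.0 + 398.342 = 422.342 °C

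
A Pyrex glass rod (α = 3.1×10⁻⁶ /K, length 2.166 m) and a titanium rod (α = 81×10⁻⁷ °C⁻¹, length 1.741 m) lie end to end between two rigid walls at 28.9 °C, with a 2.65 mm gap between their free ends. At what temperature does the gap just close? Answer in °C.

T = 156 °C

Gap closes when ΔL₁ + ΔL₂ = 2.65 mm = 2.65×10⁻³ m
(α₁L₁ + α₂L₂)ΔT = g
α₁L₁ + α₂L₂ = 3.1×10⁻⁶×2.166 + 81×10⁻⁷×1.741 = 2.08167×10⁻⁵ m/K
ΔT = 2.65×10⁻³ / 2.08167×10⁻⁵ = 127.30 K
T = 28.9 + 127.30 = 156.20 °C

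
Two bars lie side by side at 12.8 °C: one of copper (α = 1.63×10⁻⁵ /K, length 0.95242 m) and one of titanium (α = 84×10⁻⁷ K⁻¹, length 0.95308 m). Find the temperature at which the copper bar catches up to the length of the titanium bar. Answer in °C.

L₁(1 + α₁ΔT) = L₂(1 + α₂ΔT) ⇒ ΔT = (L₂ − L₁)/(α₁L₁ − α₂L₂)
L₂ − L₁ = 0.95308 − 0.95242 = 6.60×10⁻⁴ m
α₁L₁ − α₂L₂ = 1.63×10⁻⁵×0.95242 − 84×10⁻⁷×0.95308 = 7.518574×10⁻⁶ m/K
ΔT = 6.60×10⁻⁴ / 7.518574×10⁻⁶ = 87.783 K
T = 12.8 + 87.783 = 100.583 °C

T = 100.6 °C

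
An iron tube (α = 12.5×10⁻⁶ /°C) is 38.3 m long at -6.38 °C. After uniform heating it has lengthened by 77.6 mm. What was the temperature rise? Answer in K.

ΔL = αL₀ΔT ⇒ ΔT = ΔL / (αL₀)
ΔT = 77.6×10⁻³ m / (12.5×10⁻⁶ × 38.3 m) = 162.09 K

ΔT = 162 K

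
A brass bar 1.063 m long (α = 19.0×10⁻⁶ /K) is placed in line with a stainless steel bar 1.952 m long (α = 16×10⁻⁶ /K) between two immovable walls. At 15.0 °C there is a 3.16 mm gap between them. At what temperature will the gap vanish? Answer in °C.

α₁L₁ = 2.0197×10⁻⁵ m/K, α₂L₂ = 3.1232×10⁻⁵ m/K → total 5.1429×10⁻⁵ m/K
ΔT = g/(α₁L₁+α₂L₂) = 3.16×10⁻³ / 5.1429×10⁻⁵ = 61.444 K
T = 15.0 + 61.444 = 76.444 °C

T = 76.4 °C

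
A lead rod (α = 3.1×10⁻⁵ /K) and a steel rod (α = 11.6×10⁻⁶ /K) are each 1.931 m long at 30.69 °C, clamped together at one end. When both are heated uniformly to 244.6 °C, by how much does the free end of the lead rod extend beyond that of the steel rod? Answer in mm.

ΔT = 213.91 K
lead: ΔL = 3.1×10⁻⁵ × 1.931 m × 213.91 = 1.2805×10⁻² m = 12.805 mm
steel: ΔL = 11.6×10⁻⁶ × 1.931 m × 213.91 = 4.7915×10⁻³ m = 4.7915 mm
difference = 12.805 − 4.7915 = 8.0135 mm

8.01 mm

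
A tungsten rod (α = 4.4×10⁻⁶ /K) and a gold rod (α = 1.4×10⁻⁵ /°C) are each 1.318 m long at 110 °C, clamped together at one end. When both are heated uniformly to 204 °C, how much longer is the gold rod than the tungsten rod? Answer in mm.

1.19 mm

ΔT = 94 K
tungsten: ΔL = 4.4×10⁻⁶ × 1.318 m × 94 = 5.4512×10⁻⁴ m = 0.54512 mm
gold: ΔL = 1.4×10⁻⁵ × 1.318 m × 94 = 1.7345×10⁻³ m = 1.7345 mm
difference = 1.7345 − 0.54512 = 1.18938 mm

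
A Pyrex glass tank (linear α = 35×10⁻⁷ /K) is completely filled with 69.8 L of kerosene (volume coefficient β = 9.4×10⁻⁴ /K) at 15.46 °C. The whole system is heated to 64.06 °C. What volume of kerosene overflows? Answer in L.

3.15 L

The tank also expands: β_container ≈ 3α = 1.05×10⁻⁵ /K
Net overflow = V₀(β_liq − 3α_cont)ΔT
β − 3α = 9.40×10⁻⁴ − 1.05×10⁻⁵ = 9.295×10⁻⁴ /K; ΔT = 48.60 K
ΔV = 69.8 × 9.295×10⁻⁴ × 48.60 = 3.15 L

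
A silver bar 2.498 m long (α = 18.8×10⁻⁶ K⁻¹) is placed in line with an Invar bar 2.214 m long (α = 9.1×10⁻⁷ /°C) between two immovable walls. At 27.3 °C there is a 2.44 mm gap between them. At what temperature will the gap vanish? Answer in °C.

T = 77.1 °C

α₁L₁ = 4.69624×10⁻⁵ m/K, α₂L₂ = 2.01474×10⁻⁶ m/K → total 4.897714×10⁻⁵ m/K
ΔT = g/(α₁L₁+α₂L₂) = 2.44×10⁻³ / 4.897714×10⁻⁵ = 49.819 K
T = 27.3 + 49.819 = 77.119 °C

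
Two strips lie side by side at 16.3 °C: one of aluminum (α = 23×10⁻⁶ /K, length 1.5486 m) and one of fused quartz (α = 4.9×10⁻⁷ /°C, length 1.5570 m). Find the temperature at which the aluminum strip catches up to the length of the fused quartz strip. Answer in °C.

Equal length when α₁L₁ΔT − α₂L₂ΔT = L₂ − L₁ = 8.40×10⁻³ m
α₁L₁ = 3.56178×10⁻⁵, α₂L₂ = 7.6293×10⁻⁷ → Δ(αL) = 3.485487×10⁻⁵ m/K
ΔT = 8.40×10⁻³ / 3.485487×10⁻⁵ = 240.999 K, so T = 16.3 + 240.999 = 257.299 °C

T = 257.3 °C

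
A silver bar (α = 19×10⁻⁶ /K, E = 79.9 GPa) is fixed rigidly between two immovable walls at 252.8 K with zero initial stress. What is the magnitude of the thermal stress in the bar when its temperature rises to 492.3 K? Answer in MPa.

Fully constrained: the free strain ε = αΔT is blocked, so σ = Eε = EαΔT.
|ΔT| = 239.5 K
σ = 79.9×10⁹ × 19×10⁻⁶ × 239.5 = 3.64×10⁸ Pa

σ = 364 MPa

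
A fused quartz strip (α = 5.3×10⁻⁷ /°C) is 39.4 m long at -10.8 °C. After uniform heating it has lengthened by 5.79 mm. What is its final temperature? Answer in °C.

ΔL = αL₀ΔT ⇒ ΔT = ΔL / (αL₀)
ΔT = 5.79×10⁻³ m / (5.3×10⁻⁷ × 39.4 m) = 277.27 K
T = -10.8 + 277.27 = 266.47 °C

T = 266 °C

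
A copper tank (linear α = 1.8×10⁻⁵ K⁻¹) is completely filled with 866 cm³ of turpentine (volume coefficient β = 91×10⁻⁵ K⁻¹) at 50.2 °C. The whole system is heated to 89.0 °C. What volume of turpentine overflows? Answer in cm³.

28.8 cm³

The tank also expands: β_container ≈ 3α = 5.4×10⁻⁵ /K
Net overflow = V₀(β_liq − 3α_cont)ΔT
β − 3α = 9.10×10⁻⁴ − 5.4×10⁻⁵ = 8.56×10⁻⁴ /K; ΔT = 38.8 K
ΔV = 866 × 8.56×10⁻⁴ × 38.8 = 28.8 cm³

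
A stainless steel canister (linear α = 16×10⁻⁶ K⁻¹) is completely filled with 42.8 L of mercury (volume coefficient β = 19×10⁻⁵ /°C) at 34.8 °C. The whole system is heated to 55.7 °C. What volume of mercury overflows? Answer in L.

The canister also expands: β_container ≈ 3α = 4.8×10⁻⁵ /K
Net overflow = V₀(β_liq − 3α_cont)ΔT
β − 3α = 1.90×10⁻⁴ − 4.8×10⁻⁵ = 1.42×10⁻⁴ /K; ΔT = 20.9 K
ΔV = 42.8 × 1.42×10⁻⁴ × 20.9 = 0.127 L

0.127 L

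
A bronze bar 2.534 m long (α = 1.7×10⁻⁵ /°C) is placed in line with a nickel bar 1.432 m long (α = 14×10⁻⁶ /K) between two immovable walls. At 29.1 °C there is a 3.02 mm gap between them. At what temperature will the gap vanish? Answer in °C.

α₁L₁ = 4.3078×10⁻⁵ m/K, α₂L₂ = 2.0048×10⁻⁵ m/K → total 6.3126×10⁻⁵ m/K
ΔT = g/(α₁L₁+α₂L₂) = 3.02×10⁻³ / 6.3126×10⁻⁵ = 47.841 K
T = 29.1 + 47.841 = 76.941 °C

T = 76.9 °C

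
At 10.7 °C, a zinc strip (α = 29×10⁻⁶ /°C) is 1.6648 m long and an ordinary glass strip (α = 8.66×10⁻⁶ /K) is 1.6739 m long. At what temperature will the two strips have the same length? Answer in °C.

L₁(1 + α₁ΔT) = L₂(1 + α₂ΔT) ⇒ ΔT = (L₂ − L₁)/(α₁L₁ − α₂L₂)
L₂ − L₁ = 1.6739 − 1.6648 = 9.10×10⁻³ m
α₁L₁ − α₂L₂ = 29×10⁻⁶×1.6648 − 8.66×10⁻⁶×1.6739 = 3.3783226×10⁻⁵ m/K
ΔT = 9.10×10⁻³ / 3.3783226×10⁻⁵ = 269.364 K
T = 10.7 + 269.364 = 280.064 °C

T = 280.1 °C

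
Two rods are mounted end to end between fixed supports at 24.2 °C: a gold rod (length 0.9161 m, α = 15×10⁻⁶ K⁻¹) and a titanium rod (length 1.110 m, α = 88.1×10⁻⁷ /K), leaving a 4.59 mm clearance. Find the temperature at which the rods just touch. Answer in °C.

T = 219 °C

Gap closes when ΔL₁ + ΔL₂ = 4.59 mm = 4.59×10⁻³ m
(α₁L₁ + α₂L₂)ΔT = g
α₁L₁ + α₂L₂ = 15×10⁻⁶×0.9161 + 88.1×10⁻⁷×1.110 = 2.35206×10⁻⁵ m/K
ΔT = 4.59×10⁻³ / 2.35206×10⁻⁵ = 195.15 K
T = 24.2 + 195.15 = 219.35 °C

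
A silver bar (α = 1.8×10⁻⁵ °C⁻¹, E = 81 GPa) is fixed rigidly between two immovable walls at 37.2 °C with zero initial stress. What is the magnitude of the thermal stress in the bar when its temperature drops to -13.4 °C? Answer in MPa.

σ = 73.8 MPa

Fully constrained: the free strain ε = αΔT is blocked, so σ = Eε = EαΔT.
|ΔT| = 50.6 K
σ = 81.0×10⁹ × 1.8×10⁻⁵ × 50.6 = 7.38×10⁷ Pa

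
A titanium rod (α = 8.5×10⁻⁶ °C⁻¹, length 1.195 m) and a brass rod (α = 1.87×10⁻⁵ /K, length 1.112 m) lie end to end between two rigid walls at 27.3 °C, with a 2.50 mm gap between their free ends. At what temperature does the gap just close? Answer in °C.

T = 108 °C

α₁L₁ = 1.01575×10⁻⁵ m/K, α₂L₂ = 2.07944×10⁻⁵ m/K → total 3.09519×10⁻⁵ m/K
ΔT = g/(α₁L₁+α₂L₂) = 2.50×10⁻³ / 3.09519×10⁻⁵ = 80.77 K
T = 27.3 + 80.77 = 108.07 °C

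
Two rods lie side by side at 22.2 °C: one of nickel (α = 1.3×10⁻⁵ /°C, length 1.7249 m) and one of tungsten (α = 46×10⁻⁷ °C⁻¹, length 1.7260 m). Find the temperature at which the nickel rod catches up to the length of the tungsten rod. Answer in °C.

T = 98.15 °C

L₁(1 + α₁ΔT) = L₂(1 + α₂ΔT) ⇒ ΔT = (L₂ − L₁)/(α₁L₁ − α₂L₂)
L₂ − L₁ = 1.7260 − 1.7249 = 1.10×10⁻³ m
α₁L₁ − α₂L₂ = 1.3×10⁻⁵×1.7249 − 46×10⁻⁷×1.7260 = 1.44841×10⁻⁵ m/K
ΔT = 1.10×10⁻³ / 1.44841×10⁻⁵ = 75.9453 K
T = 22.2 + 75.9453 = 98.1453 °C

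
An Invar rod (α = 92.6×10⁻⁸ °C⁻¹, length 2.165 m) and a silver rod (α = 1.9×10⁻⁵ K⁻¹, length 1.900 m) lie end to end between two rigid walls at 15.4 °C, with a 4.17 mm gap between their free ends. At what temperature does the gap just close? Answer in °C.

Gap closes when ΔL₁ + ΔL₂ = 4.17 mm = 4.17×10⁻³ m
(α₁L₁ + α₂L₂)ΔT = g
α₁L₁ + α₂L₂ = 92.6×10⁻⁸×2.165 + 1.9×10⁻⁵×1.900 = 3.810479×10⁻⁵ m/K
ΔT = 4.17×10⁻³ / 3.810479×10⁻⁵ = 109.44 K
T = 15.4 + 109.44 = 124.84 °C

T = 125 °C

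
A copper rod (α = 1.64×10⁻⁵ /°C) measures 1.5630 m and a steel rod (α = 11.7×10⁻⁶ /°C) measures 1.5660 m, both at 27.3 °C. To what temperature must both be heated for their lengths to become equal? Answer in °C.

L₁(1 + α₁ΔT) = L₂(1 + α₂ΔT) ⇒ ΔT = (L₂ − L₁)/(α₁L₁ − α₂L₂)
L₂ − L₁ = 1.5660 − 1.5630 = 3.00×10⁻³ m
α₁L₁ − α₂L₂ = 1.64×10⁻⁵×1.5630 − 11.7×10⁻⁶×1.5660 = 7.311×10⁻⁶ m/K
ΔT = 3.00×10⁻³ / 7.311×10⁻⁶ = 410.341 K
T = 27.3 + 410.341 = 437.641 °C

T = 437.6 °C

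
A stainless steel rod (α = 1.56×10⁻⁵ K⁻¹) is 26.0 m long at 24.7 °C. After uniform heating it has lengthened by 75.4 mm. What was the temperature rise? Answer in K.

ΔL = αL₀ΔT ⇒ ΔT = ΔL / (αL₀)
ΔT = 75.4×10⁻³ m / (1.56×10⁻⁵ × 26.0 m) = 185.90 K

ΔT = 186 K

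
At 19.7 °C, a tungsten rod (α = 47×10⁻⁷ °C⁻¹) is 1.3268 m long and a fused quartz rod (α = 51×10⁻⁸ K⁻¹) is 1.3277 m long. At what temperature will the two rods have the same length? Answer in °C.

Equal length when α₁L₁ΔT − α₂L₂ΔT = L₂ − L₁ = 9.00×10⁻⁴ m
α₁L₁ = 6.23596×10⁻⁶, α₂L₂ = 6.77127×10⁻⁷ → Δ(αL) = 5.558833×10⁻⁶ m/K
ΔT = 9.00×10⁻⁴ / 5.558833×10⁻⁶ = 161.904 K, so T = 19.7 + 161.904 = 181.604 °C

T = 181.6 °C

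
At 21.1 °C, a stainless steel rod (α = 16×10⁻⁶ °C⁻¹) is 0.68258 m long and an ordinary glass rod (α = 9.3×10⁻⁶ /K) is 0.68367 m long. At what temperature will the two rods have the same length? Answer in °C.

Equal length when α₁L₁ΔT − α₂L₂ΔT = L₂ − L₁ = 1.09×10⁻³ m
α₁L₁ = 1.092128×10⁻⁵, α₂L₂ = 6.358131×10⁻⁶ → Δ(αL) = 4.563149×10⁻⁶ m/K
ΔT = 1.09×10⁻³ / 4.563149×10⁻⁶ = 238.870 K, so T = 21.1 + 238.870 = 259.970 °C

T = 260.0 °C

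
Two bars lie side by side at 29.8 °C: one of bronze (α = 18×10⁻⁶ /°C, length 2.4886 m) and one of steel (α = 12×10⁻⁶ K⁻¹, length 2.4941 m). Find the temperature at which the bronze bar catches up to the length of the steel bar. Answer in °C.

Equal length when α₁L₁ΔT − α₂L₂ΔT = L₂ − L₁ = 5.50×10⁻³ m
α₁L₁ = 4.47948×10⁻⁵, α₂L₂ = 2.99292×10⁻⁵ → Δ(αL) = 1.48656×10⁻⁵ m/K
ΔT = 5.50×10⁻³ / 1.48656×10⁻⁵ = 369.982 K, so T = 29.8 + 369.982 = 399.782 °C

T = 399.8 °C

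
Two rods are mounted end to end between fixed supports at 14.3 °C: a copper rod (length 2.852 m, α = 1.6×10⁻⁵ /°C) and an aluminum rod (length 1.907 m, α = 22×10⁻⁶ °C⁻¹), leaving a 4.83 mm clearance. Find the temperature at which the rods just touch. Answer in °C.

T = 69.4 °C

α₁L₁ = 4.5632×10⁻⁵ m/K, α₂L₂ = 4.1954×10⁻⁵ m/K → total 8.7586×10⁻⁵ m/K
ΔT = g/(α₁L₁+α₂L₂) = 4.83×10⁻³ / 8.7586×10⁻⁵ = 55.146 K
T = 14.3 + 55.146 = 69.446 °C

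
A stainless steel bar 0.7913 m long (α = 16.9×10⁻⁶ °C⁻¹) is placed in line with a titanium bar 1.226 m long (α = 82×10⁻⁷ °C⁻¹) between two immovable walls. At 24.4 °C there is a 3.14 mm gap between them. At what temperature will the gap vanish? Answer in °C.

α₁L₁ = 1.337297×10⁻⁵ m/K, α₂L₂ = 1.00532×10⁻⁵ m/K → total 2.342617×10⁻⁵ m/K
ΔT = g/(α₁L₁+α₂L₂) = 3.14×10⁻³ / 2.342617×10⁻⁵ = 134.04 K
T = 24.4 + 134.04 = 158.44 °C

T = 158 °C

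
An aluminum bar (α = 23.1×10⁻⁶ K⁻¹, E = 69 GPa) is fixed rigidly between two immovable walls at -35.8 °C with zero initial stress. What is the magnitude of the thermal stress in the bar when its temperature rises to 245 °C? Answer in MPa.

σ = 448 MPa

Fully constrained: the free strain ε = αΔT is blocked, so σ = Eε = EαΔT.
|ΔT| = 280.8 K
σ = 69.0×10⁹ × 23.1×10⁻⁶ × 280.8 = 4.48×10⁸ Pa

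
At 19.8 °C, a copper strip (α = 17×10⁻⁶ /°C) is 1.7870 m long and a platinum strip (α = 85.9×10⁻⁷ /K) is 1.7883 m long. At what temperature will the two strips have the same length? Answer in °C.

T = 106.4 °C

Equal length when α₁L₁ΔT − α₂L₂ΔT = L₂ − L₁ = 1.30×10⁻³ m
α₁L₁ = 3.0379×10⁻⁵, α₂L₂ = 1.5361497×10⁻⁵ → Δ(αL) = 1.5017503×10⁻⁵ m/K
ΔT = 1.30×10⁻³ / 1.5017503×10⁻⁵ = 86.566 K, so T = 19.8 + 86.566 = 106.366 °C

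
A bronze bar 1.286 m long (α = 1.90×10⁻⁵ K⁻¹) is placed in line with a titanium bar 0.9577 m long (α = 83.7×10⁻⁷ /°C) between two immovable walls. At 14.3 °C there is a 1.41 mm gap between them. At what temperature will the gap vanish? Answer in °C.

α₁L₁ = 2.4434×10⁻⁵ m/K, α₂L₂ = 8.015949×10⁻⁶ m/K → total 3.2449949×10⁻⁵ m/K
ΔT = g/(α₁L₁+α₂L₂) = 1.41×10⁻³ / 3.2449949×10⁻⁵ = 43.452 K
T = 14.3 + 43.452 = 57.752 °C

T = 57.8 °C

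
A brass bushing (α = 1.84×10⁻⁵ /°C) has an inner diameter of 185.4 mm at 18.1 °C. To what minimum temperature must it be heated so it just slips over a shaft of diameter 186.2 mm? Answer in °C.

T = 253 °C

Required Δd = 186.2 − 185.4 = 0.8 mm
Δd = αd₀ΔT ⇒ ΔT = Δd/(αd₀) = 0.8 / (1.84×10⁻⁵ × 185.4) = 234.51 K
T_min = 18.1 + 234.51 = 252.61 °C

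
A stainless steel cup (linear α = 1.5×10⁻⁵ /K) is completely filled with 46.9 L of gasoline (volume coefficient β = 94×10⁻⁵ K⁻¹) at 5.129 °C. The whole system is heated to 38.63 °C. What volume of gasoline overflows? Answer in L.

1.41 L

The cup also expands: β_container ≈ 3α = 4.5×10⁻⁵ /K
Net overflow = V₀(β_liq − 3α_cont)ΔT
β − 3α = 9.40×10⁻⁴ − 4.5×10⁻⁵ = 8.95×10⁻⁴ /K; ΔT = 33.501 K
ΔV = 46.9 × 8.95×10⁻⁴ × 33.501 = 1.41 L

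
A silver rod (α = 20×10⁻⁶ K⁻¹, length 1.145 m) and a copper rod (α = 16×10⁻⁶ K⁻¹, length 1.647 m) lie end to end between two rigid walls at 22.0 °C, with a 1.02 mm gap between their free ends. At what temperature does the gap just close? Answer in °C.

T = 42.7 °C

Gap closes when ΔL₁ + ΔL₂ = 1.02 mm = 1.02×10⁻³ m
(α₁L₁ + α₂L₂)ΔT = g
α₁L₁ + α₂L₂ = 20×10⁻⁶×1.145 + 16×10⁻⁶×1.647 = 4.9252×10⁻⁵ m/K
ΔT = 1.02×10⁻³ / 4.9252×10⁻⁵ = 20.710 K
T = 22.0 + 20.710 = 42.710 °C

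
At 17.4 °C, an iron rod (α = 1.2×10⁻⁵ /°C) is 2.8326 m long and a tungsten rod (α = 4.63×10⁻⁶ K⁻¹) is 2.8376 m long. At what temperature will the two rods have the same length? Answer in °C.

T = 257.2 °C

L₁(1 + α₁ΔT) = L₂(1 + α₂ΔT) ⇒ ΔT = (L₂ − L₁)/(α₁L₁ − α₂L₂)
L₂ − L₁ = 2.8376 − 2.8326 = 5.00×10⁻³ m
α₁L₁ − α₂L₂ = 1.2×10⁻⁵×2.8326 − 4.63×10⁻⁶×2.8376 = 2.0853112×10⁻⁵ m/K
ΔT = 5.00×10⁻³ / 2.0853112×10⁻⁵ = 239.772 K
T = 17.4 + 239.772 = 257.172 °C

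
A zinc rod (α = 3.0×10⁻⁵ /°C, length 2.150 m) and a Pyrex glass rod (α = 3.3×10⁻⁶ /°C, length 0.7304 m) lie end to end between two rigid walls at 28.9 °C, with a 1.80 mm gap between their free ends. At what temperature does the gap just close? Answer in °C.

α₁L₁ = 6.450×10⁻⁵ m/K, α₂L₂ = 2.41032×10⁻⁶ m/K → total 6.691032×10⁻⁵ m/K
ΔT = g/(α₁L₁+α₂L₂) = 1.80×10⁻³ / 6.691032×10⁻⁵ = 26.902 K
T = 28.9 + 26.902 = 55.802 °C

T = 55.8 °C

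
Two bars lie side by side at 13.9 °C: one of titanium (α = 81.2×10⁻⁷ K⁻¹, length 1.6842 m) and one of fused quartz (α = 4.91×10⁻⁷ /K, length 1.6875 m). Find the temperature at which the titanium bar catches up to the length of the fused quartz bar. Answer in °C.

T = 270.8 °C

Equal length when α₁L₁ΔT − α₂L₂ΔT = L₂ − L₁ = 3.30×10⁻³ m
α₁L₁ = 1.3675704×10⁻⁵, α₂L₂ = 8.285625×10⁻⁷ → Δ(αL) = 1.28471415×10⁻⁵ m/K
ΔT = 3.30×10⁻³ / 1.28471415×10⁻⁵ = 256.866 K, so T = 13.9 + 256.866 = 270.766 °C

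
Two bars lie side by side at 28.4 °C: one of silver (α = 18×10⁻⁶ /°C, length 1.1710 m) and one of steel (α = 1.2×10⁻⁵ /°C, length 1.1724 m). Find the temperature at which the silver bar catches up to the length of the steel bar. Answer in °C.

L₁(1 + α₁ΔT) = L₂(1 + α₂ΔT) ⇒ ΔT = (L₂ − L₁)/(α₁L₁ − α₂L₂)
L₂ − L₁ = 1.1724 − 1.1710 = 1.40×10⁻³ m
α₁L₁ − α₂L₂ = 18×10⁻⁶×1.1710 − 1.2×10⁻⁵×1.1724 = 7.0092×10⁻⁶ m/K
ΔT = 1.40×10⁻³ / 7.0092×10⁻⁶ = 199.737 K
T = 28.4 + 199.737 = 228.137 °C

T = 228.1 °C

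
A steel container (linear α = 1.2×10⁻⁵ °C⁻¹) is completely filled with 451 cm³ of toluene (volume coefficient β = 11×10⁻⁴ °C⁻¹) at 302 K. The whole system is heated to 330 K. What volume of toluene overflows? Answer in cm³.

The container also expands: β_container ≈ 3α = 3.6×10⁻⁵ /K
Net overflow = V₀(β_liq − 3α_cont)ΔT
β − 3α = 1.10×10⁻³ − 3.6×10⁻⁵ = 1.064×10⁻³ /K; ΔT = 28 K
ΔV = 451 × 1.064×10⁻³ × 28 = 13.4 cm³

13.4 cm³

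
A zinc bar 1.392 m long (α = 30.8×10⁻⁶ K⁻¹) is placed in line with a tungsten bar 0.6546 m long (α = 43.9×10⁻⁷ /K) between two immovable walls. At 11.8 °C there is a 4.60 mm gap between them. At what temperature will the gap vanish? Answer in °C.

Gap closes when ΔL₁ + ΔL₂ = 4.60 mm = 4.60×10⁻³ m
(α₁L₁ + α₂L₂)ΔT = g
α₁L₁ + α₂L₂ = 30.8×10⁻⁶×1.392 + 43.9×10⁻⁷×0.6546 = 4.5747294×10⁻⁵ m/K
ΔT = 4.60×10⁻³ / 4.5747294×10⁻⁵ = 100.55 K
T = 11.8 + 100.55 = 112.35 °C

T = 112 °C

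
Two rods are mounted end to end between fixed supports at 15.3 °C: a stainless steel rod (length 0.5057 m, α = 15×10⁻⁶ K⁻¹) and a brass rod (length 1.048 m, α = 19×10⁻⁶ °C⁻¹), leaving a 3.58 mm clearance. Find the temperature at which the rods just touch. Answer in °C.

α₁L₁ = 7.5855×10⁻⁶ m/K, α₂L₂ = 1.9912×10⁻⁵ m/K → total 2.74975×10⁻⁵ m/K
ΔT = g/(α₁L₁+α₂L₂) = 3.58×10⁻³ / 2.74975×10⁻⁵ = 130.19 K
T = 15.3 + 130.19 = 145.49 °C

T = 145 °C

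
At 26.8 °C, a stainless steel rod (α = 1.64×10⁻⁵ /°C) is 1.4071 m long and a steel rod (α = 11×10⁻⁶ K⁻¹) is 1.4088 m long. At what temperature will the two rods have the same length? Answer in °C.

T = 251.1 °C

L₁(1 + α₁ΔT) = L₂(1 + α₂ΔT) ⇒ ΔT = (L₂ − L₁)/(α₁L₁ − α₂L₂)
L₂ − L₁ = 1.4088 − 1.4071 = 1.70×10⁻³ m
α₁L₁ − α₂L₂ = 1.64×10⁻⁵×1.4071 − 11×10⁻⁶×1.4088 = 7.57964×10⁻⁶ m/K
ΔT = 1.70×10⁻³ / 7.57964×10⁻⁶ = 224.285 K
T = 26.8 + 224.285 = 251.085 °C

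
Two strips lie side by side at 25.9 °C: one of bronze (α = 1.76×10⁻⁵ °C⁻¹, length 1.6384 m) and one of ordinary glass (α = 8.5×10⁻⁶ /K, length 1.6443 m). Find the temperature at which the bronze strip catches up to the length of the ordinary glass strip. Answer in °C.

Equal length when α₁L₁ΔT − α₂L₂ΔT = L₂ − L₁ = 5.90×10⁻³ m
α₁L₁ = 2.883584×10⁻⁵, α₂L₂ = 1.397655×10⁻⁵ → Δ(αL) = 1.485929×10⁻⁵ m/K
ΔT = 5.90×10⁻³ / 1.485929×10⁻⁵ = 397.058 K, so T = 25.9 + 397.058 = 422.958 °C

T = 423.0 °C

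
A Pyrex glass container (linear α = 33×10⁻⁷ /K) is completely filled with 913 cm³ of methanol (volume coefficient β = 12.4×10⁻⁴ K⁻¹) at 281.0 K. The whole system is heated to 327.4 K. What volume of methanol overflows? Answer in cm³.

The container also expands: β_container ≈ 3α = 9.9×10⁻⁶ /K
Net overflow = V₀(β_liq − 3α_cont)ΔT
β − 3α = 1.24×10⁻³ − 9.9×10⁻⁶ = 1.2301×10⁻³ /K; ΔT = 46.4 K
ΔV = 913 × 1.2301×10⁻³ × 46.4 = 52.1 cm³

52.1 cm³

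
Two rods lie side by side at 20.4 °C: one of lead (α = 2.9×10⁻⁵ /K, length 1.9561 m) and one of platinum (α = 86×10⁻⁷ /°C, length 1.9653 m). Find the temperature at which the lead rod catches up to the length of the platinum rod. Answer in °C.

T = 251.4 °C

L₁(1 + α₁ΔT) = L₂(1 + α₂ΔT) ⇒ ΔT = (L₂ − L₁)/(α₁L₁ − α₂L₂)
L₂ − L₁ = 1.9653 − 1.9561 = 9.20×10⁻³ m
α₁L₁ − α₂L₂ = 2.9×10⁻⁵×1.9561 − 86×10⁻⁷×1.9653 = 3.982532×10⁻⁵ m/K
ΔT = 9.20×10⁻³ / 3.982532×10⁻⁵ = 231.009 K
T = 20.4 + 231.009 = 251.409 °C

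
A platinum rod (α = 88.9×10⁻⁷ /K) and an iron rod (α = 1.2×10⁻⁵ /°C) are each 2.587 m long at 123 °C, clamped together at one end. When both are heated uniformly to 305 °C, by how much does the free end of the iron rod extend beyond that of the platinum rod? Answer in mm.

1.46 mm

ΔT = 182 K
platinum: ΔL = 88.9×10⁻⁷ × 2.587 m × 182 = 4.1857×10⁻³ m = 4.1857 mm
iron: ΔL = 1.2×10⁻⁵ × 2.587 m × 182 = 5.6500×10⁻³ m = 5.6500 mm
difference = 5.6500 − 4.1857 = 1.4643 mm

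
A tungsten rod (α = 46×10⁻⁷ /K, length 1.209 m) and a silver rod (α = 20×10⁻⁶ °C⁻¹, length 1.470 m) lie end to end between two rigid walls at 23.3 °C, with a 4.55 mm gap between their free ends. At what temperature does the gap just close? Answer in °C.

α₁L₁ = 5.5614×10⁻⁶ m/K, α₂L₂ = 2.940×10⁻⁵ m/K → total 3.49614×10⁻⁵ m/K
ΔT = g/(α₁L₁+α₂L₂) = 4.55×10⁻³ / 3.49614×10⁻⁵ = 130.14 K
T = 23.3 + 130.14 = 153.44 °C

T = 153 °C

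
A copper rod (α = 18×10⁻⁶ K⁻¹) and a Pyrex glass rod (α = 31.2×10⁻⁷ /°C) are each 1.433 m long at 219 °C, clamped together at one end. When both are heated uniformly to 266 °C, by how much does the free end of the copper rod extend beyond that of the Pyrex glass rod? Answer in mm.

ΔT = 47 K
copper: ΔL = 18×10⁻⁶ × 1.433 m × 47 = 1.2123×10⁻³ m = 1.2123 mm
Pyrex glass: ΔL = 31.2×10⁻⁷ × 1.433 m × 47 = 2.1014×10⁻⁴ m = 0.21014 mm
difference = 1.2123 − 0.21014 = 1.00216 mm

1.00 mm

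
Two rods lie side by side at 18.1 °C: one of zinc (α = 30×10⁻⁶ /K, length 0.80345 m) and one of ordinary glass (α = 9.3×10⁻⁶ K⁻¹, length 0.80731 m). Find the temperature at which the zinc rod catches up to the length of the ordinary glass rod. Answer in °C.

Equal length when α₁L₁ΔT − α₂L₂ΔT = L₂ − L₁ = 3.86×10⁻³ m
α₁L₁ = 2.41035×10⁻⁵, α₂L₂ = 7.507983×10⁻⁶ → Δ(αL) = 1.6595517×10⁻⁵ m/K
ΔT = 3.86×10⁻³ / 1.6595517×10⁻⁵ = 232.593 K, so T = 18.1 + 232.593 = 250.693 °C

T = 250.7 °C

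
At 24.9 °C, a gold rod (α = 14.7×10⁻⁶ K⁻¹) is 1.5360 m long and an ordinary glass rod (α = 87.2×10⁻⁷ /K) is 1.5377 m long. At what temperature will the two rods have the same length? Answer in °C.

T = 210.3 °C

Equal length when α₁L₁ΔT − α₂L₂ΔT = L₂ − L₁ = 1.70×10⁻³ m
α₁L₁ = 2.25792×10⁻⁵, α₂L₂ = 1.3408744×10⁻⁵ → Δ(αL) = 9.170456×10⁻⁶ m/K
ΔT = 1.70×10⁻³ / 9.170456×10⁻⁶ = 185.378 K, so T = 24.9 + 185.378 = 210.278 °C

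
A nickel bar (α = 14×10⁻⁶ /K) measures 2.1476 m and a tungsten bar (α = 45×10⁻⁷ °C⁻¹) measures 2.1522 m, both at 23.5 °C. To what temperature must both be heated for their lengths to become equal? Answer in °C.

Equal length when α₁L₁ΔT − α₂L₂ΔT = L₂ − L₁ = 4.60×10⁻³ m
α₁L₁ = 3.00664×10⁻⁵, α₂L₂ = 9.6849×10⁻⁶ → Δ(αL) = 2.03815×10⁻⁵ m/K
ΔT = 4.60×10⁻³ / 2.03815×10⁻⁵ = 225.695 K, so T = 23.5 + 225.695 = 249.195 °C

T = 249.2 °C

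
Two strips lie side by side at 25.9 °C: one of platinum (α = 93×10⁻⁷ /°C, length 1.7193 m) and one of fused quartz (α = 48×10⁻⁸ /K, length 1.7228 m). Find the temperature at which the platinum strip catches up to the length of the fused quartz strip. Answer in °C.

T = 256.7 °C

L₁(1 + α₁ΔT) = L₂(1 + α₂ΔT) ⇒ ΔT = (L₂ − L₁)/(α₁L₁ − α₂L₂)
L₂ − L₁ = 1.7228 − 1.7193 = 3.50×10⁻³ m
α₁L₁ − α₂L₂ = 93×10⁻⁷×1.7193 − 48×10⁻⁸×1.7228 = 1.5162546×10⁻⁵ m/K
ΔT = 3.50×10⁻³ / 1.5162546×10⁻⁵ = 230.832 K
T = 25.9 + 230.832 = 256.732 °C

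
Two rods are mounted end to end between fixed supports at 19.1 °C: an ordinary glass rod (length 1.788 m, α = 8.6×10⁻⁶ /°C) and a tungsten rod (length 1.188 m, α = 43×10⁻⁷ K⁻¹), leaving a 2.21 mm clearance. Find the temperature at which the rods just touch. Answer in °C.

T = 127 °C

Gap closes when ΔL₁ + ΔL₂ = 2.21 mm = 2.21×10⁻³ m
(α₁L₁ + α₂L₂)ΔT = g
α₁L₁ + α₂L₂ = 8.6×10⁻⁶×1.788 + 43×10⁻⁷×1.188 = 2.04852×10⁻⁵ m/K
ΔT = 2.21×10⁻³ / 2.04852×10⁻⁵ = 107.88 K
T = 19.1 + 107.88 = 126.98 °C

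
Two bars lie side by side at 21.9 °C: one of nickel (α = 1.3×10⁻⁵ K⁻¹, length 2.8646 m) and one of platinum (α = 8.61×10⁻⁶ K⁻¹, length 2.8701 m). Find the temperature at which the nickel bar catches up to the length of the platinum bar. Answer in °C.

T = 460.9 °C

L₁(1 + α₁ΔT) = L₂(1 + α₂ΔT) ⇒ ΔT = (L₂ − L₁)/(α₁L₁ − α₂L₂)
L₂ − L₁ = 2.8701 − 2.8646 = 5.50×10⁻³ m
α₁L₁ − α₂L₂ = 1.3×10⁻⁵×2.8646 − 8.61×10⁻⁶×2.8701 = 1.2528239×10⁻⁵ m/K
ΔT = 5.50×10⁻³ / 1.2528239×10⁻⁵ = 439.008 K
T = 21.9 + 439.008 = 460.908 °C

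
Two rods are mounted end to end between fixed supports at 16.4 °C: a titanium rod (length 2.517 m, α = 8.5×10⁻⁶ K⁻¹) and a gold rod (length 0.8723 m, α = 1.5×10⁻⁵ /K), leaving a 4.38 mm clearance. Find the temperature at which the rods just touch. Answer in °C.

T = 143 °C

α₁L₁ = 2.13945×10⁻⁵ m/K, α₂L₂ = 1.30845×10⁻⁵ m/K → total 3.4479×10⁻⁵ m/K
ΔT = g/(α₁L₁+α₂L₂) = 4.38×10⁻³ / 3.4479×10⁻⁵ = 127.03 K
T = 16.4 + 127.03 = 143.43 °C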